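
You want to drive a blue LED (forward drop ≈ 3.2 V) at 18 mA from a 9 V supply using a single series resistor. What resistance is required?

R ≈ 0.32 kΩ

The resistor drops V_S − V_D = 9 − 3.2 = 5.8 V at 18 mA.
R = 5.8 V / 18 mA = 0.322 kΩ.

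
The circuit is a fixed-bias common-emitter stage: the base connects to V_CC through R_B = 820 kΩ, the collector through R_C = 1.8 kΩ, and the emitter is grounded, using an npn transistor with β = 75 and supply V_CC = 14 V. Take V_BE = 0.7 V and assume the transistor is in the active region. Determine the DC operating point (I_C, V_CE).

I_C ≈ 1.2 mA, V_CE ≈ 12 V

Base loop: V_CC = I_B·R_B + V_BE, so I_B = (14 − 0.7)/820 kΩ = 0.0162 mA.
In the active region I_C = β·I_B = 75 × 0.0162 = 1.22 mA.
Collector loop: V_CE = V_CC − I_C·R_C = 14 − 1.22×1.8 = 11.8 V.
Since V_CE = 11.8 V > V_CE(sat) ≈ 0.2 V, the transistor is in the active region as assumed.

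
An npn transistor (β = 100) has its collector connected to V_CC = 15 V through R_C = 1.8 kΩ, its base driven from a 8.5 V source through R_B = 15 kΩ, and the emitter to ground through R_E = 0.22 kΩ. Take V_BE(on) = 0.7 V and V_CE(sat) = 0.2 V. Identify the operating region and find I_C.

saturation; I_C ≈ 7.3 mA

Assume active: I_B = (8.5 − 0.7)/(15 + 101×0.22) = 0.21 mA, I_C = β·I_B = 21 mA.
Then V_CE = 15 − 21×1.8 − 21.2×0.22 = -27.4 V < 0.2 V — the active assumption fails.
Re-solve with V_CE = 0.2 V. KCL at the emitter: V_E/R_E = (V_BB−0.7−V_E)/R_B + (V_CC−0.2−V_E)/R_C, giving V_E = 1.69 V.
I_C = (V_CC − 0.2 − V_E)/R_C = (14.8 − 1.69)/1.8 = 7.28 mA.
Check: I_B = (7.8 − 1.69)/15 = 0.407 mA, and β·I_B = 40.7 mA > I_C, confirming saturation.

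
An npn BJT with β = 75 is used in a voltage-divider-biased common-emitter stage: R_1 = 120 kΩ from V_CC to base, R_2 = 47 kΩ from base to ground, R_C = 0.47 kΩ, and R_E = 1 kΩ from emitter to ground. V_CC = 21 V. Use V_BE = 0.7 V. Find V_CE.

V_CE ≈ 16 V

Thevenize the base divider: V_Th = V_CC·R_2/(R_1+R_2) = 21×47/167 = 5.91 V, R_Th = R_1‖R_2 = 33.8 kΩ.
Base-emitter loop: V_Th = I_B·R_Th + V_BE + (β+1)I_B·R_E, so I_B = (5.91 − 0.7) / (33.8 + 76×1) = 0.0475 mA.
I_C = β·I_B = 75×0.0475 = 3.56 mA, and I_E = (β+1)I_B = 3.61 mA.
V_CE = V_CC − I_C·R_C − I_E·R_E = 21 − 3.56×0.47 − 3.61×1 = 15.7 V.
V_CE = 15.7 V > 0.2 V confirms active-region operation.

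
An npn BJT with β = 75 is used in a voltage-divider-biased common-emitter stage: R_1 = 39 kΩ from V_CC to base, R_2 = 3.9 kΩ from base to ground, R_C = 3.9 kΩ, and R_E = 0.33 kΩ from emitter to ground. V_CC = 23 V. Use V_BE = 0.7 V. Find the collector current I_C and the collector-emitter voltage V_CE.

I_C ≈ 3.6 mA, V_CE ≈ 7.6 V

Thevenize the base divider: V_Th = V_CC·R_2/(R_1+R_2) = 23×3.9/42.9 = 2.09 V, R_Th = R_1‖R_2 = 3.55 kΩ.
Base-emitter loop: V_Th = I_B·R_Th + V_BE + (β+1)I_B·R_E, so I_B = (2.09 − 0.7) / (3.55 + 76×0.33) = 0.0486 mA.
I_C = β·I_B = 75×0.0486 = 3.64 mA, and I_E = (β+1)I_B = 3.69 mA.
V_CE = V_CC − I_C·R_C − I_E·R_E = 23 − 3.64×3.9 − 3.69×0.33 = 7.57 V.
V_CE = 7.57 V > 0.2 V confirms active-region operation.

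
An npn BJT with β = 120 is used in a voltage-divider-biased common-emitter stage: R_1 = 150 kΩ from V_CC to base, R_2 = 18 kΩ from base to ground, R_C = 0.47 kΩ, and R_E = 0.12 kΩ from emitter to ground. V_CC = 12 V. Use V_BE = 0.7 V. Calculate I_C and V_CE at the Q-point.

Thevenize the base divider: V_Th = V_CC·R_2/(R_1+R_2) = 12×18/168 = 1.29 V, R_Th = R_1‖R_2 = 16.1 kΩ.
Base-emitter loop: V_Th = I_B·R_Th + V_BE + (β+1)I_B·R_E, so I_B = (1.29 − 0.7) / (16.1 + 121×0.12) = 0.0191 mA.
I_C = β·I_B = 120×0.0191 = 2.3 mA, and I_E = (β+1)I_B = 2.32 mA.
V_CE = V_CC − I_C·R_C − I_E·R_E = 12 − 2.3×0.47 − 2.32×0.12 = 10.6 V.
V_CE = 10.6 V > 0.2 V confirms active-region operation.

I_C ≈ 2.3 mA, V_CE ≈ 11 V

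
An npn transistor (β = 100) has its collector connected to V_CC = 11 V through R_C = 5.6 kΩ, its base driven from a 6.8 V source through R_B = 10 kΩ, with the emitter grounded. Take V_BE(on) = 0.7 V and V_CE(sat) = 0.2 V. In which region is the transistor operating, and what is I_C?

saturation; I_C ≈ 1.9 mA

Assume active: I_B = (6.8 − 0.7)/10 = 0.61 mA, giving I_C = β·I_B = 61 mA.
But then V_CE = 11 − 61×5.6 = -331 V < V_CE(sat) = 0.2 V — impossible in the active region.
So the transistor is saturated. With V_CE = 0.2 V, I_C = (V_CC − 0.2)/R_C = 10.8/5.6 = 1.93 mA.
Check: β·I_B = 61 mA > I_C = 1.93 mA, confirming saturation.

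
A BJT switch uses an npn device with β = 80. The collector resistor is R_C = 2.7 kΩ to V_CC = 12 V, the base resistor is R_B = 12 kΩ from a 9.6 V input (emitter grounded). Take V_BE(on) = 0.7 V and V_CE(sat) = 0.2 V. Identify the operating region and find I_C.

Assume active: I_B = (9.6 − 0.7)/12 = 0.742 mA, giving I_C = β·I_B = 59.3 mA.
But then V_CE = 12 − 59.3×2.7 = -148 V < V_CE(sat) = 0.2 V — impossible in the active region.
So the transistor is saturated. With V_CE = 0.2 V, I_C = (V_CC − 0.2)/R_C = 11.8/2.7 = 4.37 mA.
Check: β·I_B = 59.3 mA > I_C = 4.37 mA, confirming saturation.

saturation; I_C ≈ 4.4 mA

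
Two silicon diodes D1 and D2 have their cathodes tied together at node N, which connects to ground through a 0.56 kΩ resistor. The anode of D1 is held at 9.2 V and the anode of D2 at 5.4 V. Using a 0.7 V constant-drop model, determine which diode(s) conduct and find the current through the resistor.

Assume both conduct. Then node N would need to be at both 9.2−0.7 = 8.5 V and 5.4−0.7 = 4.7 V, which is impossible.
Assume only D1 conducts: V_N = 9.2 − 0.7 = 8.5 V, so I_R = 8.5/0.56 = 15.2 mA.
Check D2: its anode-to-cathode voltage is 5.4 − 8.5 = -3.1 V < 0.7 V, so it is off. The assumption is consistent.

Only D1 conducts; I_R ≈ 15 mA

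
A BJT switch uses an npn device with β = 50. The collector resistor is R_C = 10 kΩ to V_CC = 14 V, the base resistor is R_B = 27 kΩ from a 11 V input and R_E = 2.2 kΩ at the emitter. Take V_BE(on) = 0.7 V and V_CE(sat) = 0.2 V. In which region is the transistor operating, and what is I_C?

Assume active: I_B = (11 − 0.7)/(27 + 51×2.2) = 0.074 mA, I_C = β·I_B = 3.7 mA.
Then V_CE = 14 − 3.7×10 − 3.77×2.2 = -31.3 V < 0.2 V — the active assumption fails.
Re-solve with V_CE = 0.2 V. KCL at the emitter: V_E/R_E = (V_BB−0.7−V_E)/R_B + (V_CC−0.2−V_E)/R_C, giving V_E = 2.98 V.
I_C = (V_CC − 0.2 − V_E)/R_C = (13.8 − 2.98)/10 = 1.08 mA.
Check: I_B = (10.3 − 2.98)/27 = 0.271 mA, and β·I_B = 13.6 mA > I_C, confirming saturation.

saturation; I_C ≈ 1.1 mA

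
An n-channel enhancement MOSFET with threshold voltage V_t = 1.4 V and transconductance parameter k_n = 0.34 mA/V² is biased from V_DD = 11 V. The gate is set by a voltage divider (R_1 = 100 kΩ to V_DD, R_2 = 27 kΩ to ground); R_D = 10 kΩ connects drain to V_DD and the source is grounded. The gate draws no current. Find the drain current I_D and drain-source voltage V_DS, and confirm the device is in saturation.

V_G = V_DD·R_2/(R_1+R_2) = 11×27/127 = 2.34 V. With the source grounded, V_GS = V_G = 2.34 V.
Assume saturation: I_D = (k_n/2)(V_GS − V_t)² = (0.34/2)×(2.34 − 1.4)² = 0.17×0.939² = 0.15 mA.
V_DS = V_DD − I_D·R_D = 11 − 0.15×10 = 9.5 V.
Saturation requires V_DS ≥ V_GS − V_t = 0.939 V; 9.5 ≥ 0.939 ✓.

I_D ≈ 0.15 mA, V_DS ≈ 9.5 V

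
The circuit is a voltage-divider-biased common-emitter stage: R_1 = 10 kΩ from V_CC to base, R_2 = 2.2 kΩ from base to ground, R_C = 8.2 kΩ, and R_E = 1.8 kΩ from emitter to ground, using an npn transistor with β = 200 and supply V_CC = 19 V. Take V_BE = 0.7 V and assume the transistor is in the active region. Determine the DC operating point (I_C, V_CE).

I_C ≈ 1.5 mA, V_CE ≈ 4 V

Thevenize the base divider: V_Th = V_CC·R_2/(R_1+R_2) = 19×2.2/12.2 = 3.43 V, R_Th = R_1‖R_2 = 1.8 kΩ.
Base-emitter loop: V_Th = I_B·R_Th + V_BE + (β+1)I_B·R_E, so I_B = (3.43 − 0.7) / (1.8 + 201×1.8) = 0.0075 mA.
I_C = β·I_B = 200×0.0075 = 1.5 mA, and I_E = (β+1)I_B = 1.51 mA.
V_CE = V_CC − I_C·R_C − I_E·R_E = 19 − 1.5×8.2 − 1.51×1.8 = 3.99 V.
V_CE = 3.99 V > 0.2 V confirms active-region operation.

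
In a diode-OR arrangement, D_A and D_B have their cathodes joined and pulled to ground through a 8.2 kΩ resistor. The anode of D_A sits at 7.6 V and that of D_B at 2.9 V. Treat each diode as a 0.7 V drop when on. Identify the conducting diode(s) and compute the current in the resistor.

Assume both conduct. Then node N would need to be at both 7.6−0.7 = 6.9 V and 2.9−0.7 = 2.2 V, which is impossible.
Assume only D_A conducts: V_N = 7.6 − 0.7 = 6.9 V, so I_R = 6.9/8.2 = 0.841 mA.
Check D_B: its anode-to-cathode voltage is 2.9 − 6.9 = -4 V < 0.7 V, so it is off. The assumption is consistent.

Only D_A conducts; I_R ≈ 0.84 mA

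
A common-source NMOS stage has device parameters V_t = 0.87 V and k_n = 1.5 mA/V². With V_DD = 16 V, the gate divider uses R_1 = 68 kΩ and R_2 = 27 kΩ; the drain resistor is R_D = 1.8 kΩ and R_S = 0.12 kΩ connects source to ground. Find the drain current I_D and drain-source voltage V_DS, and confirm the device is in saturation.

V_G = V_DD·R_2/(R_1+R_2) = 16×27/95 = 4.55 V.
Assume saturation: I_D = (k_n/2)(V_GS − V_t)² with V_GS = V_G − I_D·R_S = 4.55 − 0.12·I_D.
Substituting gives 0.0108·I_D² − 1.66·I_D + 10.1 = 0, with roots I_D = 6.37 or 148 mA.
The root I_D = 148 mA gives V_GS = -13.2 V ≤ V_t, so take I_D = 6.37 mA.
Then V_GS = 3.78 V and V_DS = V_DD − I_D(R_D+R_S) = 16 − 6.37×1.92 = 3.78 V.
Saturation requires V_DS ≥ V_GS − V_t = 2.91 V; 3.78 ≥ 2.91 ✓.

I_D ≈ 6.4 mA, V_DS ≈ 3.8 V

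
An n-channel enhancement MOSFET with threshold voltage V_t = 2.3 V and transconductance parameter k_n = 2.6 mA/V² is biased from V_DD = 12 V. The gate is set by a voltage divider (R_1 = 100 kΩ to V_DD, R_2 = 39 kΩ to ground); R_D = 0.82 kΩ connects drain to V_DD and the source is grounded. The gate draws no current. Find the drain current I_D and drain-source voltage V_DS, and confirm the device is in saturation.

V_G = V_DD·R_2/(R_1+R_2) = 12×39/139 = 3.37 V. With the source grounded, V_GS = V_G = 3.37 V.
Assume saturation: I_D = (k_n/2)(V_GS − V_t)² = (2.6/2)×(3.37 − 2.3)² = 1.3×1.07² = 1.48 mA.
V_DS = V_DD − I_D·R_D = 12 − 1.48×0.82 = 10.8 V.
Saturation requires V_DS ≥ V_GS − V_t = 1.07 V; 10.8 ≥ 1.07 ✓.

I_D ≈ 1.5 mA, V_DS ≈ 11 V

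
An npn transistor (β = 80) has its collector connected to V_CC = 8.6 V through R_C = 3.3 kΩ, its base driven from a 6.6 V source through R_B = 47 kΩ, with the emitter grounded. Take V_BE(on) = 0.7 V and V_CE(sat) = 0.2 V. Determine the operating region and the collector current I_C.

Assume active: I_B = (6.6 − 0.7)/47 = 0.126 mA, giving I_C = β·I_B = 10 mA.
But then V_CE = 8.6 − 10×3.3 = -24.5 V < V_CE(sat) = 0.2 V — impossible in the active region.
So the transistor is saturated. With V_CE = 0.2 V, I_C = (V_CC − 0.2)/R_C = 8.4/3.3 = 2.55 mA.
Check: β·I_B = 10 mA > I_C = 2.55 mA, confirming saturation.

saturation; I_C ≈ 2.5 mA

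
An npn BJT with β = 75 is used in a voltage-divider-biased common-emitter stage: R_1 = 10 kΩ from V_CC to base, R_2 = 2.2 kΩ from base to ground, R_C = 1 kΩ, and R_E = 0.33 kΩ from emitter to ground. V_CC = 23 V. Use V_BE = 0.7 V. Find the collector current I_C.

Thevenize the base divider: V_Th = V_CC·R_2/(R_1+R_2) = 23×2.2/12.2 = 4.15 V, R_Th = R_1‖R_2 = 1.8 kΩ.
Base-emitter loop: V_Th = I_B·R_Th + V_BE + (β+1)I_B·R_E, so I_B = (4.15 − 0.7) / (1.8 + 76×0.33) = 0.128 mA.
I_C = β·I_B = 75×0.128 = 9.62 mA, and I_E = (β+1)I_B = 9.75 mA.
V_CE = V_CC − I_C·R_C − I_E·R_E = 23 − 9.62×1 − 9.75×0.33 = 10.2 V.
V_CE = 10.2 V > 0.2 V confirms active-region operation.

I_C ≈ 9.6 mA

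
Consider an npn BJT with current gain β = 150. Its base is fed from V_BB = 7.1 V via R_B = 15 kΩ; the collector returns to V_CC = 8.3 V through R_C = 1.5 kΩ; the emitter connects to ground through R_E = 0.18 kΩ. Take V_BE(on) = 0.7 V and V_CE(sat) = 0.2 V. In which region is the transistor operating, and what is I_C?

saturation; I_C ≈ 4.8 mA

Assume active: I_B = (7.1 − 0.7)/(15 + 151×0.18) = 0.152 mA, I_C = β·I_B = 22.8 mA.
Then V_CE = 8.3 − 22.8×1.5 − 22.9×0.18 = -30 V < 0.2 V — the active assumption fails.
Re-solve with V_CE = 0.2 V. KCL at the emitter: V_E/R_E = (V_BB−0.7−V_E)/R_B + (V_CC−0.2−V_E)/R_C, giving V_E = 0.927 V.
I_C = (V_CC − 0.2 − V_E)/R_C = (8.1 − 0.927)/1.5 = 4.78 mA.
Check: I_B = (6.4 − 0.927)/15 = 0.365 mA, and β·I_B = 54.7 mA > I_C, confirming saturation.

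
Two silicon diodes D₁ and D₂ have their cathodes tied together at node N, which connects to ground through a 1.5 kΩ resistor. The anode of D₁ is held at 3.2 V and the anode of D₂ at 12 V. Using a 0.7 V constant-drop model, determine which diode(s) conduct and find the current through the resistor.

Assume both conduct. Then node N would need to be at both 3.2−0.7 = 2.5 V and 12−0.7 = 11.3 V, which is impossible.
Assume only D₂ conducts: V_N = 12 − 0.7 = 11.3 V, so I_R = 11.3/1.5 = 7.53 mA.
Check D₁: its anode-to-cathode voltage is 3.2 − 11.3 = -8.1 V < 0.7 V, so it is off. The assumption is consistent.

Only D₂ conducts; I_R ≈ 7.5 mA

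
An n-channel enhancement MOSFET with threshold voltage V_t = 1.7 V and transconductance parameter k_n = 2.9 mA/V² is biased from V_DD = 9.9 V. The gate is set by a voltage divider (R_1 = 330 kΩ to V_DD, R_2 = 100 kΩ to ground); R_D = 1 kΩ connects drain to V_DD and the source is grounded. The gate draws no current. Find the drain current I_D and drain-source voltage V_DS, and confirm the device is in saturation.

I_D ≈ 0.53 mA, V_DS ≈ 9.4 V

V_G = V_DD·R_2/(R_1+R_2) = 9.9×100/430 = 2.3 V. With the source grounded, V_GS = V_G = 2.3 V.
Assume saturation: I_D = (k_n/2)(V_GS − V_t)² = (2.9/2)×(2.3 − 1.7)² = 1.45×0.602² = 0.526 mA.
V_DS = V_DD − I_D·R_D = 9.9 − 0.526×1 = 9.37 V.
Saturation requires V_DS ≥ V_GS − V_t = 0.602 V; 9.37 ≥ 0.602 ✓.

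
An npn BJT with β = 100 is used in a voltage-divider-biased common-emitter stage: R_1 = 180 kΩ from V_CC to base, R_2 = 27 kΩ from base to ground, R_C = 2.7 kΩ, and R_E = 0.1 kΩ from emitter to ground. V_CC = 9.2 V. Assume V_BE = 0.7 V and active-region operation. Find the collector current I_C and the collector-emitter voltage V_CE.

Thevenize the base divider: V_Th = V_CC·R_2/(R_1+R_2) = 9.2×27/207 = 1.2 V, R_Th = R_1‖R_2 = 23.5 kΩ.
Base-emitter loop: V_Th = I_B·R_Th + V_BE + (β+1)I_B·R_E, so I_B = (1.2 − 0.7) / (23.5 + 101×0.1) = 0.0149 mA.
I_C = β·I_B = 100×0.0149 = 1.49 mA, and I_E = (β+1)I_B = 1.5 mA.
V_CE = V_CC − I_C·R_C − I_E·R_E = 9.2 − 1.49×2.7 − 1.5×0.1 = 5.03 V.
V_CE = 5.03 V > 0.2 V confirms active-region operation.

I_C ≈ 1.5 mA, V_CE ≈ 5 V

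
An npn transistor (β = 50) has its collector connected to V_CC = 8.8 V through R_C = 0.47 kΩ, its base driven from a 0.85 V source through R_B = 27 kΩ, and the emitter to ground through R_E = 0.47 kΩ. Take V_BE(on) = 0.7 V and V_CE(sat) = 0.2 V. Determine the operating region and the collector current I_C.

active; I_C ≈ 0.15 mA

Assume active. Base-emitter loop: I_B = (V_BB − V_BE)/(R_B + (β+1)R_E) = (0.85 − 0.7)/(27 + 51×0.47) = 0.00294 mA.
I_C = β·I_B = 50×0.00294 = 0.147 mA.
V_CE = V_CC − I_C·R_C − I_E·R_E = 8.8 − 0.147×0.47 − 0.15×0.47 = 8.66 V > V_CE(sat), so the active-region assumption holds.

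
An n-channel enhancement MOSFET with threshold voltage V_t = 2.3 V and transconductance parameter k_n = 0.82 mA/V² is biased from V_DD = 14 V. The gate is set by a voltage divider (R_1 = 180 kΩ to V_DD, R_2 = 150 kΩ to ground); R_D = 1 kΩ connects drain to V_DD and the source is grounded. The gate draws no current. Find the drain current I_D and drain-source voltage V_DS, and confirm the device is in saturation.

I_D ≈ 6.8 mA, V_DS ≈ 7.2 V

V_G = V_DD·R_2/(R_1+R_2) = 14×150/330 = 6.36 V. With the source grounded, V_GS = V_G = 6.36 V.
Assume saturation: I_D = (k_n/2)(V_GS − V_t)² = (0.82/2)×(6.36 − 2.3)² = 0.41×4.06² = 6.77 mA.
V_DS = V_DD − I_D·R_D = 14 − 6.77×1 = 7.23 V.
Saturation requires V_DS ≥ V_GS − V_t = 4.06 V; 7.23 ≥ 4.06 ✓.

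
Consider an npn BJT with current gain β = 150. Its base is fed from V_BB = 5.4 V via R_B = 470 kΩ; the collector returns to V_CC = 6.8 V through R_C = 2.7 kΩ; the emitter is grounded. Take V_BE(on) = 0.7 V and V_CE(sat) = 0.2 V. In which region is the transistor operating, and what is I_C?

active; I_C ≈ 1.5 mA

Assume active. Base-emitter loop: I_B = (V_BB − V_BE)/R_B = (5.4 − 0.7)/470 = 0.01 mA.
I_C = β·I_B = 150×0.01 = 1.5 mA.
V_CE = V_CC − I_C·R_C = 6.8 − 1.5×2.7 = 2.75 V > V_CE(sat), so the active-region assumption holds.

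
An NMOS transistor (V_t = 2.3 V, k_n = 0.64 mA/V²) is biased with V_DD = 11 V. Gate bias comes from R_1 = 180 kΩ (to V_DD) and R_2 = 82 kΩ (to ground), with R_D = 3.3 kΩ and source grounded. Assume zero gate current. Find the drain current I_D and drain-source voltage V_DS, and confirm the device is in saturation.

I_D ≈ 0.42 mA, V_DS ≈ 9.6 V

V_G = V_DD·R_2/(R_1+R_2) = 11×82/262 = 3.44 V. With the source grounded, V_GS = V_G = 3.44 V.
Assume saturation: I_D = (k_n/2)(V_GS − V_t)² = (0.64/2)×(3.44 − 2.3)² = 0.32×1.14² = 0.418 mA.
V_DS = V_DD − I_D·R_D = 11 − 0.418×3.3 = 9.62 V.
Saturation requires V_DS ≥ V_GS − V_t = 1.14 V; 9.62 ≥ 1.14 ✓.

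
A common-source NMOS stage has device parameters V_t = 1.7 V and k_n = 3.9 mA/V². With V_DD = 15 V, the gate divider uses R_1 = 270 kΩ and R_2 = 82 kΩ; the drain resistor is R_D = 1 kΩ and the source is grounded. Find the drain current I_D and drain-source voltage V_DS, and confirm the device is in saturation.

I_D ≈ 6.3 mA, V_DS ≈ 8.7 V

V_G = V_DD·R_2/(R_1+R_2) = 15×82/352 = 3.49 V. With the source grounded, V_GS = V_G = 3.49 V.
Assume saturation: I_D = (k_n/2)(V_GS − V_t)² = (3.9/2)×(3.49 − 1.7)² = 1.95×1.79² = 6.28 mA.
V_DS = V_DD − I_D·R_D = 15 − 6.28×1 = 8.72 V.
Saturation requires V_DS ≥ V_GS − V_t = 1.79 V; 8.72 ≥ 1.79 ✓.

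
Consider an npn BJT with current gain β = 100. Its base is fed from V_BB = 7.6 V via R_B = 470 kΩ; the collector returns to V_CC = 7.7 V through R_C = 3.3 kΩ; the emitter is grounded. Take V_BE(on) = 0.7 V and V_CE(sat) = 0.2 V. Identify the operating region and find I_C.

Assume active. Base-emitter loop: I_B = (V_BB − V_BE)/R_B = (7.6 − 0.7)/470 = 0.0147 mA.
I_C = β·I_B = 100×0.0147 = 1.47 mA.
V_CE = V_CC − I_C·R_C = 7.7 − 1.47×3.3 = 2.86 V > V_CE(sat), so the active-region assumption holds.

active; I_C ≈ 1.5 mA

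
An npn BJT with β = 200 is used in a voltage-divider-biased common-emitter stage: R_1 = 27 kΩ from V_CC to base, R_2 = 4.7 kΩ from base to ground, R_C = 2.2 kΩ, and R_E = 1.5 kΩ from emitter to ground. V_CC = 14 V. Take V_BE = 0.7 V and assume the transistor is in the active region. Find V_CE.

Thevenize the base divider: V_Th = V_CC·R_2/(R_1+R_2) = 14×4.7/31.7 = 2.08 V, R_Th = R_1‖R_2 = 4 kΩ.
Base-emitter loop: V_Th = I_B·R_Th + V_BE + (β+1)I_B·R_E, so I_B = (2.08 − 0.7) / (4 + 201×1.5) = 0.0045 mA.
I_C = β·I_B = 200×0.0045 = 0.901 mA, and I_E = (β+1)I_B = 0.905 mA.
V_CE = V_CC − I_C·R_C − I_E·R_E = 14 − 0.901×2.2 − 0.905×1.5 = 10.7 V.
V_CE = 10.7 V > 0.2 V confirms active-region operation.

V_CE ≈ 11 V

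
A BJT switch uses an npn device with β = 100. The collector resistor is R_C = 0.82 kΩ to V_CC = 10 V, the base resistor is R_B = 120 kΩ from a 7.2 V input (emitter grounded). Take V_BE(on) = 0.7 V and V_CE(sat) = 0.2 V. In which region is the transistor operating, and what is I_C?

Assume active. Base-emitter loop: I_B = (V_BB − V_BE)/R_B = (7.2 − 0.7)/120 = 0.0542 mA.
I_C = β·I_B = 100×0.0542 = 5.42 mA.
V_CE = V_CC − I_C·R_C = 10 − 5.42×0.82 = 5.56 V > V_CE(sat), so the active-region assumption holds.

active; I_C ≈ 5.4 mA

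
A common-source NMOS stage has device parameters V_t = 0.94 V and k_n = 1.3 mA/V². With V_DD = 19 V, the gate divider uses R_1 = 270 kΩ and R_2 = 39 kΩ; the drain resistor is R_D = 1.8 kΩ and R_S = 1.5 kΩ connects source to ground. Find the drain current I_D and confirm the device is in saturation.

V_G = V_DD·R_2/(R_1+R_2) = 19×39/309 = 2.4 V.
Assume saturation: I_D = (k_n/2)(V_GS − V_t)² with V_GS = V_G − I_D·R_S = 2.4 − 1.5·I_D.
Substituting gives 1.46·I_D² − 3.84·I_D + 1.38 = 0, with roots I_D = 0.43 or 2.2 mA.
The root I_D = 2.2 mA gives V_GS = -0.899 V ≤ V_t, so take I_D = 0.43 mA.
Then V_GS = 1.75 V and V_DS = V_DD − I_D(R_D+R_S) = 19 − 0.43×3.3 = 17.6 V.
Saturation requires V_DS ≥ V_GS − V_t = 0.813 V; 17.6 ≥ 0.813 ✓.

I_D ≈ 0.43 mA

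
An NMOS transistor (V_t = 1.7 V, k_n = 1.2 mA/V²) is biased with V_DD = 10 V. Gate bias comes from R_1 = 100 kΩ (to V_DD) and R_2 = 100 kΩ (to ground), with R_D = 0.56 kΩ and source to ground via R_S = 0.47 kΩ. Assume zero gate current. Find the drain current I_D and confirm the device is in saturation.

I_D ≈ 2.6 mA

V_G = V_DD·R_2/(R_1+R_2) = 10×100/200 = 5 V.
Assume saturation: I_D = (k_n/2)(V_GS − V_t)² with V_GS = V_G − I_D·R_S = 5 − 0.47·I_D.
Substituting gives 0.133·I_D² − 2.86·I_D + 6.53 = 0, with roots I_D = 2.6 or 19 mA.
The root I_D = 19 mA gives V_GS = -3.93 V ≤ V_t, so take I_D = 2.6 mA.
Then V_GS = 3.78 V and V_DS = V_DD − I_D(R_D+R_S) = 10 − 2.6×1.03 = 7.33 V.
Saturation requires V_DS ≥ V_GS − V_t = 2.08 V; 7.33 ≥ 2.08 ✓.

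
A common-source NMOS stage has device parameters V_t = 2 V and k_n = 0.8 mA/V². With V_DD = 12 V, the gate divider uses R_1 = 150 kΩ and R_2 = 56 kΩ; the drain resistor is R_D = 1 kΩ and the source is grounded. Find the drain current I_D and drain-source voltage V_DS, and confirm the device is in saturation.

I_D ≈ 0.64 mA, V_DS ≈ 11 V

V_G = V_DD·R_2/(R_1+R_2) = 12×56/206 = 3.26 V. With the source grounded, V_GS = V_G = 3.26 V.
Assume saturation: I_D = (k_n/2)(V_GS − V_t)² = (0.8/2)×(3.26 − 2)² = 0.4×1.26² = 0.637 mA.
V_DS = V_DD − I_D·R_D = 12 − 0.637×1 = 11.4 V.
Saturation requires V_DS ≥ V_GS − V_t = 1.26 V; 11.4 ≥ 1.26 ✓.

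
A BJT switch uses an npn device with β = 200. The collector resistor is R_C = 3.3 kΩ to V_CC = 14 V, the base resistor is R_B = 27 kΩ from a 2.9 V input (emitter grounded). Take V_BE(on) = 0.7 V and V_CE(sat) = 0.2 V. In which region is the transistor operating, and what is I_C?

Assume active: I_B = (2.9 − 0.7)/27 = 0.0815 mA, giving I_C = β·I_B = 16.3 mA.
But then V_CE = 14 − 16.3×3.3 = -39.8 V < V_CE(sat) = 0.2 V — impossible in the active region.
So the transistor is saturated. With V_CE = 0.2 V, I_C = (V_CC − 0.2)/R_C = 13.8/3.3 = 4.18 mA.
Check: β·I_B = 16.3 mA > I_C = 4.18 mA, confirming saturation.

saturation; I_C ≈ 4.2 mA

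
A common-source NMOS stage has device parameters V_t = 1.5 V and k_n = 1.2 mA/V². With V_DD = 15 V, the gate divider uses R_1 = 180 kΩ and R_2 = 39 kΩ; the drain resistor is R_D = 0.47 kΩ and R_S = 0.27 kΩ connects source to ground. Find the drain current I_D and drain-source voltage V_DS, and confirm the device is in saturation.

V_G = V_DD·R_2/(R_1+R_2) = 15×39/219 = 2.67 V.
Assume saturation: I_D = (k_n/2)(V_GS − V_t)² with V_GS = V_G − I_D·R_S = 2.67 − 0.27·I_D.
Substituting gives 0.0437·I_D² − 1.38·I_D + 0.823 = 0, with roots I_D = 0.608 or 30.9 mA.
The root I_D = 30.9 mA gives V_GS = -5.68 V ≤ V_t, so take I_D = 0.608 mA.
Then V_GS = 2.51 V and V_DS = V_DD − I_D(R_D+R_S) = 15 − 0.608×0.74 = 14.5 V.
Saturation requires V_DS ≥ V_GS − V_t = 1.01 V; 14.5 ≥ 1.01 ✓.

I_D ≈ 0.61 mA, V_DS ≈ 15 V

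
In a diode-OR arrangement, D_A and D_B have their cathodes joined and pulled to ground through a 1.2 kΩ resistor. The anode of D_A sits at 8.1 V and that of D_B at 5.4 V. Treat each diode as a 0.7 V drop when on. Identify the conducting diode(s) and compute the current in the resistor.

Assume both conduct. Then node N would need to be at both 8.1−0.7 = 7.4 V and 5.4−0.7 = 4.7 V, which is impossible.
Assume only D_A conducts: V_N = 8.1 − 0.7 = 7.4 V, so I_R = 7.4/1.2 = 6.17 mA.
Check D_B: its anode-to-cathode voltage is 5.4 − 7.4 = -2 V < 0.7 V, so it is off. The assumption is consistent.

Only D_A conducts; I_R ≈ 6.2 mA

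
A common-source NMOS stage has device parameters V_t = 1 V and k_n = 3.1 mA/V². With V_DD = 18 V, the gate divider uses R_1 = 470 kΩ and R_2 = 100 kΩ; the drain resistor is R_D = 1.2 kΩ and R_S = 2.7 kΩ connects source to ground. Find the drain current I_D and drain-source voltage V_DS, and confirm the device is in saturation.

V_G = V_DD·R_2/(R_1+R_2) = 18×100/570 = 3.16 V.
Assume saturation: I_D = (k_n/2)(V_GS − V_t)² with V_GS = V_G − I_D·R_S = 3.16 − 2.7·I_D.
Substituting gives 11.3·I_D² − 19.1·I_D + 7.22 = 0, with roots I_D = 0.574 or 1.11 mA.
The root I_D = 1.11 mA gives V_GS = 0.153 V ≤ V_t, so take I_D = 0.574 mA.
Then V_GS = 1.61 V and V_DS = V_DD − I_D(R_D+R_S) = 18 − 0.574×3.9 = 15.8 V.
Saturation requires V_DS ≥ V_GS − V_t = 0.608 V; 15.8 ≥ 0.608 ✓.

I_D ≈ 0.57 mA, V_DS ≈ 16 V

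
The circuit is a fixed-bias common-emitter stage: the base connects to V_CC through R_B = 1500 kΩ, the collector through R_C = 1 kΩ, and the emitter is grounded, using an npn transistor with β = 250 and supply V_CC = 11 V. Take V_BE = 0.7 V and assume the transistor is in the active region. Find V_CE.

V_CE ≈ 9.3 V

Base loop: V_CC = I_B·R_B + V_BE, so I_B = (11 − 0.7)/1500 kΩ = 0.00687 mA.
In the active region I_C = β·I_B = 250 × 0.00687 = 1.72 mA.
Collector loop: V_CE = V_CC − I_C·R_C = 11 − 1.72×1 = 9.28 V.
Since V_CE = 9.28 V > V_CE(sat) ≈ 0.2 V, the transistor is in the active region as assumed.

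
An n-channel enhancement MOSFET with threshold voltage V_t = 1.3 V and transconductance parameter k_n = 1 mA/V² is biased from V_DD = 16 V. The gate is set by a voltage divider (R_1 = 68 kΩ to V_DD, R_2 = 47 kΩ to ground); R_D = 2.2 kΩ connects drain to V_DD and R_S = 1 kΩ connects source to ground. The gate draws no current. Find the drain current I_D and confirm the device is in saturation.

I_D ≈ 2.9 mA

V_G = V_DD·R_2/(R_1+R_2) = 16×47/115 = 6.54 V.
Assume saturation: I_D = (k_n/2)(V_GS − V_t)² with V_GS = V_G − I_D·R_S = 6.54 − 1·I_D.
Substituting gives 0.5·I_D² − 6.24·I_D + 13.7 = 0, with roots I_D = 2.85 or 9.63 mA.
The root I_D = 9.63 mA gives V_GS = -3.09 V ≤ V_t, so take I_D = 2.85 mA.
Then V_GS = 3.69 V and V_DS = V_DD − I_D(R_D+R_S) = 16 − 2.85×3.2 = 6.88 V.
Saturation requires V_DS ≥ V_GS − V_t = 2.39 V; 6.88 ≥ 2.39 ✓.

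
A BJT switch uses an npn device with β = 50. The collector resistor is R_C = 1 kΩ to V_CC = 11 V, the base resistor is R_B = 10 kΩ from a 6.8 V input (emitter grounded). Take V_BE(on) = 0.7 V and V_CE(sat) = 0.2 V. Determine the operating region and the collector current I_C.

Assume active: I_B = (6.8 − 0.7)/10 = 0.61 mA, giving I_C = β·I_B = 30.5 mA.
But then V_CE = 11 − 30.5×1 = -19.5 V < V_CE(sat) = 0.2 V — impossible in the active region.
So the transistor is saturated. With V_CE = 0.2 V, I_C = (V_CC − 0.2)/R_C = 10.8/1 = 10.8 mA.
Check: β·I_B = 30.5 mA > I_C = 10.8 mA, confirming saturation.

saturation; I_C ≈ 11 mA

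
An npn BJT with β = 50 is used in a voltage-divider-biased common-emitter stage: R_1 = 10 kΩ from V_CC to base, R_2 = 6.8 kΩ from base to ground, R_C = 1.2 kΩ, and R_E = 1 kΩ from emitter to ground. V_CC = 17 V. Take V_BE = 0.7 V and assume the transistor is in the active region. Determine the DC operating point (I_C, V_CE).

I_C ≈ 5.6 mA, V_CE ≈ 4.5 V

Thevenize the base divider: V_Th = V_CC·R_2/(R_1+R_2) = 17×6.8/16.8 = 6.88 V, R_Th = R_1‖R_2 = 4.05 kΩ.
Base-emitter loop: V_Th = I_B·R_Th + V_BE + (β+1)I_B·R_E, so I_B = (6.88 − 0.7) / (4.05 + 51×1) = 0.112 mA.
I_C = β·I_B = 50×0.112 = 5.61 mA, and I_E = (β+1)I_B = 5.73 mA.
V_CE = V_CC − I_C·R_C − I_E·R_E = 17 − 5.61×1.2 − 5.73×1 = 4.54 V.
V_CE = 4.54 V > 0.2 V confirms active-region operation.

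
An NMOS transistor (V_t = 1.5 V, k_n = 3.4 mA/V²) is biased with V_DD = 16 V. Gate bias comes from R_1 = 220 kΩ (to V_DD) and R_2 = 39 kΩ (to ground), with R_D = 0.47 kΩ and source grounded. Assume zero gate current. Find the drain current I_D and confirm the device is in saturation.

V_G = V_DD·R_2/(R_1+R_2) = 16×39/259 = 2.41 V. With the source grounded, V_GS = V_G = 2.41 V.
Assume saturation: I_D = (k_n/2)(V_GS − V_t)² = (3.4/2)×(2.41 − 1.5)² = 1.7×0.909² = 1.41 mA.
V_DS = V_DD − I_D·R_D = 16 − 1.41×0.47 = 15.3 V.
Saturation requires V_DS ≥ V_GS − V_t = 0.909 V; 15.3 ≥ 0.909 ✓.

I_D ≈ 1.4 mA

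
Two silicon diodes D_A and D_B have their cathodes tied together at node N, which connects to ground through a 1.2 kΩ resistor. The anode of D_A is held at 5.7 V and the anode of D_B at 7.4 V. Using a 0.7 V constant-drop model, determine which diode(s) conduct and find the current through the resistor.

Assume both conduct. Then node N would need to be at both 5.7−0.7 = 5 V and 7.4−0.7 = 6.7 V, which is impossible.
Assume only D_B conducts: V_N = 7.4 − 0.7 = 6.7 V, so I_R = 6.7/1.2 = 5.58 mA.
Check D_A: its anode-to-cathode voltage is 5.7 − 6.7 = -1 V < 0.7 V, so it is off. The assumption is consistent.

Only D_B conducts; I_R ≈ 5.6 mA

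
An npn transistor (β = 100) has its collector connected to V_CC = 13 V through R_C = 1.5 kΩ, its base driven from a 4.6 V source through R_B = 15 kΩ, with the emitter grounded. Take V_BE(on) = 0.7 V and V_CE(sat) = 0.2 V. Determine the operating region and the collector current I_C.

Assume active: I_B = (4.6 − 0.7)/15 = 0.26 mA, giving I_C = β·I_B = 26 mA.
But then V_CE = 13 − 26×1.5 = -26 V < V_CE(sat) = 0.2 V — impossible in the active region.
So the transistor is saturated. With V_CE = 0.2 V, I_C = (V_CC − 0.2)/R_C = 12.8/1.5 = 8.53 mA.
Check: β·I_B = 26 mA > I_C = 8.53 mA, confirming saturation.

saturation; I_C ≈ 8.5 mA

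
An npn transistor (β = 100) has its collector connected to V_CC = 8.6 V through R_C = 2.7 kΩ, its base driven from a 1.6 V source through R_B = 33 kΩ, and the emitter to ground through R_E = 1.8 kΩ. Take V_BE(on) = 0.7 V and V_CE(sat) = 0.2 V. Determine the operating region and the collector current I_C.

Assume active. Base-emitter loop: I_B = (V_BB − V_BE)/(R_B + (β+1)R_E) = (1.6 − 0.7)/(33 + 101×1.8) = 0.00419 mA.
I_C = β·I_B = 100×0.00419 = 0.419 mA.
V_CE = V_CC − I_C·R_C − I_E·R_E = 8.6 − 0.419×2.7 − 0.423×1.8 = 6.71 V > V_CE(sat), so the active-region assumption holds.

active; I_C ≈ 0.42 mA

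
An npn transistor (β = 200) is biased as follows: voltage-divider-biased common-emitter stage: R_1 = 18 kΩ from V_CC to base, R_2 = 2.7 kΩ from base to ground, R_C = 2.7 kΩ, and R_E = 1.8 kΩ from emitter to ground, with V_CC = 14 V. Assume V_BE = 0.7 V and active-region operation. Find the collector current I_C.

I_C ≈ 0.62 mA

Thevenize the base divider: V_Th = V_CC·R_2/(R_1+R_2) = 14×2.7/20.7 = 1.83 V, R_Th = R_1‖R_2 = 2.35 kΩ.
Base-emitter loop: V_Th = I_B·R_Th + V_BE + (β+1)I_B·R_E, so I_B = (1.83 − 0.7) / (2.35 + 201×1.8) = 0.00309 mA.
I_C = β·I_B = 200×0.00309 = 0.618 mA, and I_E = (β+1)I_B = 0.622 mA.
V_CE = V_CC − I_C·R_C − I_E·R_E = 14 − 0.618×2.7 − 0.622×1.8 = 11.2 V.
V_CE = 11.2 V > 0.2 V confirms active-region operation.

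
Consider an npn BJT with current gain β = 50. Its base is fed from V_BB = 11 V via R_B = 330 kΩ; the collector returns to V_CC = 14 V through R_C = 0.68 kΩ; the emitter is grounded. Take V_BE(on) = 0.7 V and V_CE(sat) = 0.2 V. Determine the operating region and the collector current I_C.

active; I_C ≈ 1.6 mA

Assume active. Base-emitter loop: I_B = (V_BB − V_BE)/R_B = (11 − 0.7)/330 = 0.0312 mA.
I_C = β·I_B = 50×0.0312 = 1.56 mA.
V_CE = V_CC − I_C·R_C = 14 − 1.56×0.68 = 12.9 V > V_CE(sat), so the active-region assumption holds.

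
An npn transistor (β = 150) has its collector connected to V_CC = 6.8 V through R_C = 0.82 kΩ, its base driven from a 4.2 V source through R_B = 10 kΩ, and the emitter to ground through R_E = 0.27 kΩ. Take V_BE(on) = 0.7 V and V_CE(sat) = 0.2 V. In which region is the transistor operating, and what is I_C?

saturation; I_C ≈ 6 mA

Assume active: I_B = (4.2 − 0.7)/(10 + 151×0.27) = 0.0689 mA, I_C = β·I_B = 10.3 mA.
Then V_CE = 6.8 − 10.3×0.82 − 10.4×0.27 = -4.49 V < 0.2 V — the active assumption fails.
Re-solve with V_CE = 0.2 V. KCL at the emitter: V_E/R_E = (V_BB−0.7−V_E)/R_B + (V_CC−0.2−V_E)/R_C, giving V_E = 1.67 V.
I_C = (V_CC − 0.2 − V_E)/R_C = (6.6 − 1.67)/0.82 = 6.01 mA.
Check: I_B = (3.5 − 1.67)/10 = 0.183 mA, and β·I_B = 27.4 mA > I_C, confirming saturation.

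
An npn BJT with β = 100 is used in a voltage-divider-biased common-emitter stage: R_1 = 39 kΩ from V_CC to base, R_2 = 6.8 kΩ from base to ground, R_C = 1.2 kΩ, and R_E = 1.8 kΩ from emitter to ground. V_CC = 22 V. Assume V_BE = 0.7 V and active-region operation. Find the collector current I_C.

I_C ≈ 1.4 mA

Thevenize the base divider: V_Th = V_CC·R_2/(R_1+R_2) = 22×6.8/45.8 = 3.27 V, R_Th = R_1‖R_2 = 5.79 kΩ.
Base-emitter loop: V_Th = I_B·R_Th + V_BE + (β+1)I_B·R_E, so I_B = (3.27 − 0.7) / (5.79 + 101×1.8) = 0.0137 mA.
I_C = β·I_B = 100×0.0137 = 1.37 mA, and I_E = (β+1)I_B = 1.38 mA.
V_CE = V_CC − I_C·R_C − I_E·R_E = 22 − 1.37×1.2 − 1.38×1.8 = 17.9 V.
V_CE = 17.9 V > 0.2 V confirms active-region operation.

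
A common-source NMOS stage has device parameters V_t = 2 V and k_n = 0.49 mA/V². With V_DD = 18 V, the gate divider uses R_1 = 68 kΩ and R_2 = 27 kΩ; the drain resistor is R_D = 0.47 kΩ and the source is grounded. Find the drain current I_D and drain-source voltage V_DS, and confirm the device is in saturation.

I_D ≈ 2.4 mA, V_DS ≈ 17 V

V_G = V_DD·R_2/(R_1+R_2) = 18×27/95 = 5.12 V. With the source grounded, V_GS = V_G = 5.12 V.
Assume saturation: I_D = (k_n/2)(V_GS − V_t)² = (0.49/2)×(5.12 − 2)² = 0.245×3.12² = 2.38 mA.
V_DS = V_DD − I_D·R_D = 18 − 2.38×0.47 = 16.9 V.
Saturation requires V_DS ≥ V_GS − V_t = 3.12 V; 16.9 ≥ 3.12 ✓.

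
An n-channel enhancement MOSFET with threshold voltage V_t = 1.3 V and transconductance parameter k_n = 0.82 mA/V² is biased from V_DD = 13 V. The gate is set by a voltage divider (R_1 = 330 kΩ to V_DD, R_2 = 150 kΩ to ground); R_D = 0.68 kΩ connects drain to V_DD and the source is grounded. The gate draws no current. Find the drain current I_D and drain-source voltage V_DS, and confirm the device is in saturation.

I_D ≈ 3.1 mA, V_DS ≈ 11 V

V_G = V_DD·R_2/(R_1+R_2) = 13×150/480 = 4.06 V. With the source grounded, V_GS = V_G = 4.06 V.
Assume saturation: I_D = (k_n/2)(V_GS − V_t)² = (0.82/2)×(4.06 − 1.3)² = 0.41×2.76² = 3.13 mA.
V_DS = V_DD − I_D·R_D = 13 − 3.13×0.68 = 10.9 V.
Saturation requires V_DS ≥ V_GS − V_t = 2.76 V; 10.9 ≥ 2.76 ✓.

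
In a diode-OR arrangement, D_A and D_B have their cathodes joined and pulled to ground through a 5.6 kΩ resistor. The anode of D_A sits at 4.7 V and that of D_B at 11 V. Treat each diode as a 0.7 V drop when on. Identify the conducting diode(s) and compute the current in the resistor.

Assume both conduct. Then node N would need to be at both 4.7−0.7 = 4 V and 11−0.7 = 10.3 V, which is impossible.
Assume only D_B conducts: V_N = 11 − 0.7 = 10.3 V, so I_R = 10.3/5.6 = 1.84 mA.
Check D_A: its anode-to-cathode voltage is 4.7 − 10.3 = -5.6 V < 0.7 V, so it is off. The assumption is consistent.

Only D_B conducts; I_R ≈ 1.8 mA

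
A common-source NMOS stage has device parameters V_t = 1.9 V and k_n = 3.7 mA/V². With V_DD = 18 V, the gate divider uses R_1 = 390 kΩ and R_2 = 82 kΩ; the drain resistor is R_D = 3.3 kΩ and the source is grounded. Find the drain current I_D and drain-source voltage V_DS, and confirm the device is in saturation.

I_D ≈ 2.8 mA, V_DS ≈ 8.8 V

V_G = V_DD·R_2/(R_1+R_2) = 18×82/472 = 3.13 V. With the source grounded, V_GS = V_G = 3.13 V.
Assume saturation: I_D = (k_n/2)(V_GS − V_t)² = (3.7/2)×(3.13 − 1.9)² = 1.85×1.23² = 2.79 mA.
V_DS = V_DD − I_D·R_D = 18 − 2.79×3.3 = 8.81 V.
Saturation requires V_DS ≥ V_GS − V_t = 1.23 V; 8.81 ≥ 1.23 ✓.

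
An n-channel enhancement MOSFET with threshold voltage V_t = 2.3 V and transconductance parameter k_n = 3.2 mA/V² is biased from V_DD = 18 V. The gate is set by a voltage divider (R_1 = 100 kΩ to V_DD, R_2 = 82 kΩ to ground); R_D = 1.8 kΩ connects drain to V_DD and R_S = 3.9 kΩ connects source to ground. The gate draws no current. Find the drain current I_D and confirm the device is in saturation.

V_G = V_DD·R_2/(R_1+R_2) = 18×82/182 = 8.11 V.
Assume saturation: I_D = (k_n/2)(V_GS − V_t)² with V_GS = V_G − I_D·R_S = 8.11 − 3.9·I_D.
Substituting gives 24.3·I_D² − 73.5·I_D + 54 = 0, with roots I_D = 1.26 or 1.76 mA.
The root I_D = 1.76 mA gives V_GS = 1.25 V ≤ V_t, so take I_D = 1.26 mA.
Then V_GS = 3.19 V and V_DS = V_DD − I_D(R_D+R_S) = 18 − 1.26×5.7 = 10.8 V.
Saturation requires V_DS ≥ V_GS − V_t = 0.888 V; 10.8 ≥ 0.888 ✓.

I_D ≈ 1.3 mA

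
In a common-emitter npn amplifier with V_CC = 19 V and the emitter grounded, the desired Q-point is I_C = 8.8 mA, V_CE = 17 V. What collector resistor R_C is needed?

Collector loop: V_CC = I_C·R_C + V_CE.
R_C = (V_CC − V_CE)/I_C = (19 − 17)/8.8 = 0.227 kΩ.

R_C ≈ 0.23 kΩ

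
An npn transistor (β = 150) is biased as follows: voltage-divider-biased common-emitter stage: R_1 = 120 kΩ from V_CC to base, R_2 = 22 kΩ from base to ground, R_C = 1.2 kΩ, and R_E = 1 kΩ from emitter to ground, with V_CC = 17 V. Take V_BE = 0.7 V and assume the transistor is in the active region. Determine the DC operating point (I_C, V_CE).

I_C ≈ 1.7 mA, V_CE ≈ 13 V

Thevenize the base divider: V_Th = V_CC·R_2/(R_1+R_2) = 17×22/142 = 2.63 V, R_Th = R_1‖R_2 = 18.6 kΩ.
Base-emitter loop: V_Th = I_B·R_Th + V_BE + (β+1)I_B·R_E, so I_B = (2.63 − 0.7) / (18.6 + 151×1) = 0.0114 mA.
I_C = β·I_B = 150×0.0114 = 1.71 mA, and I_E = (β+1)I_B = 1.72 mA.
V_CE = V_CC − I_C·R_C − I_E·R_E = 17 − 1.71×1.2 − 1.72×1 = 13.2 V.
V_CE = 13.2 V > 0.2 V confirms active-region operation.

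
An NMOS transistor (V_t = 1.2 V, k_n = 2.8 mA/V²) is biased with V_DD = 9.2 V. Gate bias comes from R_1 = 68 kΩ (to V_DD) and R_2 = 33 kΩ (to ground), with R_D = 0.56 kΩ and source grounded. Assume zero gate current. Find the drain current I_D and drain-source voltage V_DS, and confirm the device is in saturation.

I_D ≈ 4.6 mA, V_DS ≈ 6.6 V

V_G = V_DD·R_2/(R_1+R_2) = 9.2×33/101 = 3.01 V. With the source grounded, V_GS = V_G = 3.01 V.
Assume saturation: I_D = (k_n/2)(V_GS − V_t)² = (2.8/2)×(3.01 − 1.2)² = 1.4×1.81² = 4.57 mA.
V_DS = V_DD − I_D·R_D = 9.2 − 4.57×0.56 = 6.64 V.
Saturation requires V_DS ≥ V_GS − V_t = 1.81 V; 6.64 ≥ 1.81 ✓.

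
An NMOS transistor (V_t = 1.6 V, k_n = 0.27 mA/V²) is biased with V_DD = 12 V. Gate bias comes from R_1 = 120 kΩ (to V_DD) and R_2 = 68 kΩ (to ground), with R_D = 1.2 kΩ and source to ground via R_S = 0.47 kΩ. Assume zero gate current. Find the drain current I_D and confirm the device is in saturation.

I_D ≈ 0.77 mA

V_G = V_DD·R_2/(R_1+R_2) = 12×68/188 = 4.34 V.
Assume saturation: I_D = (k_n/2)(V_GS − V_t)² with V_GS = V_G − I_D·R_S = 4.34 − 0.47·I_D.
Substituting gives 0.0298·I_D² − 1.35·I_D + 1.01 = 0, with roots I_D = 0.765 or 44.4 mA.
The root I_D = 44.4 mA gives V_GS = -16.5 V ≤ V_t, so take I_D = 0.765 mA.
Then V_GS = 3.98 V and V_DS = V_DD − I_D(R_D+R_S) = 12 − 0.765×1.67 = 10.7 V.
Saturation requires V_DS ≥ V_GS − V_t = 2.38 V; 10.7 ≥ 2.38 ✓.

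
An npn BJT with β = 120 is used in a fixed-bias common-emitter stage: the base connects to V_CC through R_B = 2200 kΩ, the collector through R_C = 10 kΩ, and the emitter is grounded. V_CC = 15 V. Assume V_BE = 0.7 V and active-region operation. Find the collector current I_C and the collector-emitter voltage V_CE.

I_C ≈ 0.78 mA, V_CE ≈ 7.2 V

Base loop: V_CC = I_B·R_B + V_BE, so I_B = (15 − 0.7)/2200 kΩ = 0.0065 mA.
In the active region I_C = β·I_B = 120 × 0.0065 = 0.78 mA.
Collector loop: V_CE = V_CC − I_C·R_C = 15 − 0.78×10 = 7.2 V.
Since V_CE = 7.2 V > V_CE(sat) ≈ 0.2 V, the transistor is in the active region as assumed.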